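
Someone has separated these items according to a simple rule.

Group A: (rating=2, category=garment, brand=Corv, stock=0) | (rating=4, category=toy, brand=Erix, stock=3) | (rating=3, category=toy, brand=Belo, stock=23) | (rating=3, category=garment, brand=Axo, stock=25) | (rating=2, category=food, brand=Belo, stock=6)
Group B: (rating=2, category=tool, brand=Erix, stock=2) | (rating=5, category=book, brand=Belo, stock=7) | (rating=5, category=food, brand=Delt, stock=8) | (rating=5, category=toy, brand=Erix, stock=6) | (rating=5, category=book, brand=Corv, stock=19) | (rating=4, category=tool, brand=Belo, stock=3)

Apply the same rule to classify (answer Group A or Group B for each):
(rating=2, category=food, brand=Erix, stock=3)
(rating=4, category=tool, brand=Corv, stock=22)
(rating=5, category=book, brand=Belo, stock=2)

Group A, Group B, Group B

Rule: category is not tool AND rating ≤ 4. This holds for each 'Group A' example and fails for each 'Group B' one.
Group A: (rating=2, category=food, brand=Erix, stock=3), since category is food, rating = 2. Group B: (rating=4, category=tool, brand=Corv, stock=22), since category is tool, rating = 4. Group B: (rating=5, category=book, brand=Belo, stock=2), since category is book, rating = 5.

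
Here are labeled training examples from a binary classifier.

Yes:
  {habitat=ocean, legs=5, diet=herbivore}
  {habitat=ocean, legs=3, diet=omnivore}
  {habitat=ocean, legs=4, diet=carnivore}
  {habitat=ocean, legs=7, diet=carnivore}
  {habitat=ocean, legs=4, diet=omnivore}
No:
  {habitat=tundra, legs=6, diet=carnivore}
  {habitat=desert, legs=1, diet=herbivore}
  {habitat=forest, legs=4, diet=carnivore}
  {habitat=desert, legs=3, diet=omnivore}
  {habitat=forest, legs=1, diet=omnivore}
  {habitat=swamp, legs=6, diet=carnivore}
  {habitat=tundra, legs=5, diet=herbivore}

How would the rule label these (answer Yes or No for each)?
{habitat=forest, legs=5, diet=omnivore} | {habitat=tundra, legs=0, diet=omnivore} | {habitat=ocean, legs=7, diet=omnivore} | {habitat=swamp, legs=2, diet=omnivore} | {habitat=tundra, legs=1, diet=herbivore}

No, No, Yes, No, No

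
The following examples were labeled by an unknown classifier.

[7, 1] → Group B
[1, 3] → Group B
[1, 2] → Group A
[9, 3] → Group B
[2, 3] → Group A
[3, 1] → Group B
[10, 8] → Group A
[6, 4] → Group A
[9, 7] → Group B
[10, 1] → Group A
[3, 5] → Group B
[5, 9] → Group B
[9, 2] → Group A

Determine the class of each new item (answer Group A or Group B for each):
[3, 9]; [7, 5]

Group B, Group B

The common property of the 'Group A' items is: product is even. No 'Group B' item has it.
[3, 9]: 3·9 = 27 — does not fit, so Group B.
[7, 5]: 7·5 = 35 — does not fit, so Group B.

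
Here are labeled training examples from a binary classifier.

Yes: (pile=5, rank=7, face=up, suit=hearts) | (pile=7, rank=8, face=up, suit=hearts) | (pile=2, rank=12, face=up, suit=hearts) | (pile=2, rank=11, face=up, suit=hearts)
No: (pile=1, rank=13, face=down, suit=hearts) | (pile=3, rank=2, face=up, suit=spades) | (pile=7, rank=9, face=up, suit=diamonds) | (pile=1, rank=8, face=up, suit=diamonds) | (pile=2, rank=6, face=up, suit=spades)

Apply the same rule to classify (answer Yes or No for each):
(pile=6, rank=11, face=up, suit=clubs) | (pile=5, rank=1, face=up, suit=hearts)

The rule appears to be: suit is hearts AND face is up.
(pile=6, rank=11, face=up, suit=clubs): No (suit is clubs, face is up). (pile=5, rank=1, face=up, suit=hearts): Yes (suit is hearts, face is up).

No, Yes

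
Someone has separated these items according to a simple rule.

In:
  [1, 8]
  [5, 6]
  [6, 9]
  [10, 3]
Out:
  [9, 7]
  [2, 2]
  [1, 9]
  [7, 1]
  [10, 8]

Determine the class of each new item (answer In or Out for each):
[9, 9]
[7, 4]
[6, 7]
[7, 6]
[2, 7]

Out, In, In, In, In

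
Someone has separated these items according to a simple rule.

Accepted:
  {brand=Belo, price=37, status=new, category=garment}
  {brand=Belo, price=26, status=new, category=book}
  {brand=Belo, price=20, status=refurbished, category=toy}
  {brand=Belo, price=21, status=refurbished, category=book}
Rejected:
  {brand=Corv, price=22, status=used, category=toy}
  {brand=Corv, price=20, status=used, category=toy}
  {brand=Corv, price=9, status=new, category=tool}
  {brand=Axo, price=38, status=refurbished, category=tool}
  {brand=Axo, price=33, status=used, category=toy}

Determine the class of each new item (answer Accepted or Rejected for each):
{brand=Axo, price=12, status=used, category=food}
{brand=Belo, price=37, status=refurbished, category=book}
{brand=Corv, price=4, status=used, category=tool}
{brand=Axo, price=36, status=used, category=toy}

Rejected, Accepted, Rejected, Rejected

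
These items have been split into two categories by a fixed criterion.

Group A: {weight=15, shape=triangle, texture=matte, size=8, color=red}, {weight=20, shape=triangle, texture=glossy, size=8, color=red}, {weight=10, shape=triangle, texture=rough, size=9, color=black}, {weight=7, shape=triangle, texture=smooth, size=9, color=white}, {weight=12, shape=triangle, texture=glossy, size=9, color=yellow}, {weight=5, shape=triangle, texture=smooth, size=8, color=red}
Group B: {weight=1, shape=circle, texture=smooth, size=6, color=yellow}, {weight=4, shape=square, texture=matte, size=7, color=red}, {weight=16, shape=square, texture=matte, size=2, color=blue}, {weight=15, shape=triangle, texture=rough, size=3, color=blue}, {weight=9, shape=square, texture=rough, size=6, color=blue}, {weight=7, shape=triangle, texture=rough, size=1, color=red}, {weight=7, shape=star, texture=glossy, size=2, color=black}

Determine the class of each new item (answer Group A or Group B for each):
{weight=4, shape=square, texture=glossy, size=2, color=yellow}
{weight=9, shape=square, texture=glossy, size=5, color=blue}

The common property of the 'Group A' items is: size ≥ 8. No 'Group B' item has it.
{weight=4, shape=square, texture=glossy, size=2, color=yellow}: size = 2, does not pass → Group B.
{weight=9, shape=square, texture=glossy, size=5, color=blue}: size = 5, does not pass → Group B.

Group B, Group B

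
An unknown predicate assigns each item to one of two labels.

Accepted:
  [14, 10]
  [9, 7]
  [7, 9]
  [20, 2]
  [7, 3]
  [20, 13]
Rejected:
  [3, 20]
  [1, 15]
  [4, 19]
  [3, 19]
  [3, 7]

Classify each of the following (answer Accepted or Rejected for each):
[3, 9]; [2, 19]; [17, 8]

Rejected, Rejected, Accepted

One predicate separates the groups cleanly: first ≥ 7.
[3, 9] — first 3, hence Rejected. [2, 19] — first 2, hence Rejected. [17, 8] — first 17, hence Accepted.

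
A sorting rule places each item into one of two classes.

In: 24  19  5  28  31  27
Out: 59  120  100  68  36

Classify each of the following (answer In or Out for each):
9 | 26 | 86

In, In, Out

Rule: at most 31. This holds for each 'In' example and fails for each 'Out' one.
In: 9, since 9 ≤ 31.
In: 26, since 26 ≤ 31.
Out: 86, since 86 > 31.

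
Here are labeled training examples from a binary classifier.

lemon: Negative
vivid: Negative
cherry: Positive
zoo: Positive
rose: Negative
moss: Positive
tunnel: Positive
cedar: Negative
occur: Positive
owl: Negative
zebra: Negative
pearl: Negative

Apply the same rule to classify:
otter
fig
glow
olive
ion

Positive, Negative, Negative, Negative, Negative

All 'Positive' examples share one property — has a double letter — and every 'Negative' example lacks it.
Positive: otter, since 'tt' doubled.
Negative: fig, since no doubled letter.
Negative: glow, since no doubled letter.
Negative: olive, since no doubled letter.
Negative: ion, since no doubled letter.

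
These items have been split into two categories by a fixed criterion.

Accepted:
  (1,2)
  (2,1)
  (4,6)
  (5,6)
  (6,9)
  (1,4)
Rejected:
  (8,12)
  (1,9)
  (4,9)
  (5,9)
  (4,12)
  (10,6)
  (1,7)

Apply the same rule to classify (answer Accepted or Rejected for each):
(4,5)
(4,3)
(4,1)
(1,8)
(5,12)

Accepted, Accepted, Accepted, Rejected, Rejected

One predicate separates the groups cleanly: |first − second| ≤ 3.
(4,5): |4−5| = 1 — fits, so Accepted. (4,3): |4−3| = 1 — fits, so Accepted. (4,1): |4−1| = 3 — fits, so Accepted. (1,8): |1−8| = 7 — doesn't match, so Rejected. (5,12): |5−12| = 7 — doesn't match, so Rejected.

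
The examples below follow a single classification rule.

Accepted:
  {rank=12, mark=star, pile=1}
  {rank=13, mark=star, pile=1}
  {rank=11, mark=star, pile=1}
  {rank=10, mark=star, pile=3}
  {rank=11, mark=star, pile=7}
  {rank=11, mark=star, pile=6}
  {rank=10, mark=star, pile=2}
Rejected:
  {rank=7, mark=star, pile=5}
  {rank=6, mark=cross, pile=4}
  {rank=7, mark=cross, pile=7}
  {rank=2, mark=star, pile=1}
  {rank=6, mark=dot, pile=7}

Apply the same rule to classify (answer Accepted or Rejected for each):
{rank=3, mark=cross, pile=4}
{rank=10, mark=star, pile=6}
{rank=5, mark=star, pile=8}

Rejected, Accepted, Rejected

Rule: rank ≥ 10. This holds for each 'Accepted' example and fails for each 'Rejected' one.
{rank=3, mark=cross, pile=4}: rank = 3, does not fit → Rejected.
{rank=10, mark=star, pile=6}: rank = 10, matches → Accepted.
{rank=5, mark=star, pile=8}: rank = 5, does not fit → Rejected.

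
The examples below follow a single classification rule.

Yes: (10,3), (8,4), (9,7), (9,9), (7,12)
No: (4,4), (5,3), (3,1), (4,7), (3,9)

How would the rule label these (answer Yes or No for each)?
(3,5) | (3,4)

No, No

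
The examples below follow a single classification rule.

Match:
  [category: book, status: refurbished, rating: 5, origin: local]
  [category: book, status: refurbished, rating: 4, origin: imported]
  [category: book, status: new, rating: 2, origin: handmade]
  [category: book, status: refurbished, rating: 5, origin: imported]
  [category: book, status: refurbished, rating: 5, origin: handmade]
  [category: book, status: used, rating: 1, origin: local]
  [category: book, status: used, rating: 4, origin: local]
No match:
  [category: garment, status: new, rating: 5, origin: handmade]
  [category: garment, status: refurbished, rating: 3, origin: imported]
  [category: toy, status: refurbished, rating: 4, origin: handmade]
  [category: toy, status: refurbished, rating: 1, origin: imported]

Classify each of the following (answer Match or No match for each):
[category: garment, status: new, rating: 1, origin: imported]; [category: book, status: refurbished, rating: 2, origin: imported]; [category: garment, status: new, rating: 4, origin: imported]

No match, Match, No match

All 'Match' examples share one property — category is book — and every 'No match' example lacks it.
[category: garment, status: new, rating: 1, origin: imported]: category is garment, fails the rule → No match. [category: book, status: refurbished, rating: 2, origin: imported]: category is book, fits → Match. [category: garment, status: new, rating: 4, origin: imported]: category is garment, fails the rule → No match.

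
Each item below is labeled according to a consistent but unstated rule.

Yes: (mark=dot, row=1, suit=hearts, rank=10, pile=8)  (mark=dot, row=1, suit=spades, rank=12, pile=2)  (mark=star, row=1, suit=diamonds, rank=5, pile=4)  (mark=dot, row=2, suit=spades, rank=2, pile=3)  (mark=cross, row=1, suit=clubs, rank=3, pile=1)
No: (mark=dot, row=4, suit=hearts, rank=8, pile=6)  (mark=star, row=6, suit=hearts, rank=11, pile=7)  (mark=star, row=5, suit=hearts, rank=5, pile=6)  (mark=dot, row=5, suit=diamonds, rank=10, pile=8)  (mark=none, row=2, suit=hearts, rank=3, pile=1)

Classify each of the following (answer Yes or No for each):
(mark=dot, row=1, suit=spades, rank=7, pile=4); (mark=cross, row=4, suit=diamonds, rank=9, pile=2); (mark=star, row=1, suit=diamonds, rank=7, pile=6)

The common property of the 'Yes' items is: suit is spades OR row = 1. No 'No' item has it.
(mark=dot, row=1, suit=spades, rank=7, pile=4): suit is spades, row = 1, qualifies → Yes.
(mark=cross, row=4, suit=diamonds, rank=9, pile=2): suit is diamonds, row = 4, doesn't match → No.
(mark=star, row=1, suit=diamonds, rank=7, pile=6): suit is diamonds, row = 1, qualifies → Yes.

Yes, No, Yes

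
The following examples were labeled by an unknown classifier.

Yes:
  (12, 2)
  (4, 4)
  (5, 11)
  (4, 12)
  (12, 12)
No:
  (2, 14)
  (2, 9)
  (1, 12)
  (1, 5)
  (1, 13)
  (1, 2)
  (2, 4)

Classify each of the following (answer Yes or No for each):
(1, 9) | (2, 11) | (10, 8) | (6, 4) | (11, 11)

No, No, Yes, Yes, Yes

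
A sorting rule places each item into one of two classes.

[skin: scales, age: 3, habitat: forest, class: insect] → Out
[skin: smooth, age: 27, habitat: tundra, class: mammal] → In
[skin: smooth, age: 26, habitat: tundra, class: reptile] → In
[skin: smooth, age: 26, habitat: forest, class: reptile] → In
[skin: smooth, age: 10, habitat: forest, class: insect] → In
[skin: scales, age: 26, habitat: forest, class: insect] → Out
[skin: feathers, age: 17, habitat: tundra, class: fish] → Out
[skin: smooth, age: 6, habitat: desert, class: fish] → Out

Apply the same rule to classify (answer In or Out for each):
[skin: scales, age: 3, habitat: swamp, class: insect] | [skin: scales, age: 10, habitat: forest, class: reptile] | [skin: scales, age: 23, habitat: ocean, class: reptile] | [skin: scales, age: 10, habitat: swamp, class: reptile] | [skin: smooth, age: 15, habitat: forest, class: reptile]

The distinguishing property — skin is smooth AND age ≥ 10 — holds for all the 'In' cases and none of the 'Out' cases.
[skin: scales, age: 3, habitat: swamp, class: insect]: Out (skin is scales, age = 3). [skin: scales, age: 10, habitat: forest, class: reptile]: Out (skin is scales, age = 10). [skin: scales, age: 23, habitat: ocean, class: reptile]: Out (skin is scales, age = 23). [skin: scales, age: 10, habitat: swamp, class: reptile]: Out (skin is scales, age = 10). [skin: smooth, age: 15, habitat: forest, class: reptile]: In (skin is smooth, age = 15).

Out, Out, Out, Out, In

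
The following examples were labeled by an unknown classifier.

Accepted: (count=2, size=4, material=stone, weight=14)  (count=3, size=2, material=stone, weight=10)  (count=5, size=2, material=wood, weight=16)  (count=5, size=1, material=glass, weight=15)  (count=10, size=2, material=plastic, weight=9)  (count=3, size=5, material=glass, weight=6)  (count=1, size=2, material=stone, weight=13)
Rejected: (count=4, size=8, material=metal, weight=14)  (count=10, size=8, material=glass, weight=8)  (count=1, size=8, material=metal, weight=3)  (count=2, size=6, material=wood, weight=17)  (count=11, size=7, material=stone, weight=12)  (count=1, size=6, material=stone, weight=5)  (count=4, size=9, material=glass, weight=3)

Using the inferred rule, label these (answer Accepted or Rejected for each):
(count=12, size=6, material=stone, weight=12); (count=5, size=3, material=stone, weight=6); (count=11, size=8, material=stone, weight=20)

Rejected, Accepted, Rejected

Rule: size ≤ 5. This holds for each 'Accepted' example and fails for each 'Rejected' one.
(count=12, size=6, material=stone, weight=12) → size = 6 → Rejected.
(count=5, size=3, material=stone, weight=6) → size = 3 → Accepted.
(count=11, size=8, material=stone, weight=20) → size = 8 → Rejected.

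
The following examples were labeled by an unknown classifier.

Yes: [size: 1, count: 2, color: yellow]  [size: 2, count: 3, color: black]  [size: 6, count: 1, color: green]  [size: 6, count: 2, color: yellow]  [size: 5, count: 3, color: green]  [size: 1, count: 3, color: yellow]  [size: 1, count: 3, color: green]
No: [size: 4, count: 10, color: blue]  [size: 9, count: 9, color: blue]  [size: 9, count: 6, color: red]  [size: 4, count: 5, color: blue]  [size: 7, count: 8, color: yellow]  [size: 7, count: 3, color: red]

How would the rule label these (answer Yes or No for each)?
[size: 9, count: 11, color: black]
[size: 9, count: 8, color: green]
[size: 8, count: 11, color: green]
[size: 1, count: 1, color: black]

All 'Yes' examples share one property — count ≤ 3 AND size ≤ 6 — and every 'No' example lacks it.
[size: 9, count: 11, color: black] — count = 11, size = 9, hence No.
[size: 9, count: 8, color: green] — count = 8, size = 9, hence No.
[size: 8, count: 11, color: green] — count = 11, size = 8, hence No.
[size: 1, count: 1, color: black] — count = 1, size = 1, hence Yes.

No, No, No, Yes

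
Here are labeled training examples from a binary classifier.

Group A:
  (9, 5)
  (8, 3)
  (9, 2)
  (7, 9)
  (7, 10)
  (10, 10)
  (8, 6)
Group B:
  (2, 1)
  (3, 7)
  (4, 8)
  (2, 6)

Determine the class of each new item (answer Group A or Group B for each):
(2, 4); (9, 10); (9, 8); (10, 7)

Group B, Group A, Group A, Group A

All 'Group A' examples share one property — first ≥ 5 — and every 'Group B' example lacks it.
(2, 4) — first 2, hence Group B. (9, 10) — first 9, hence Group A. (9, 8) — first 9, hence Group A. (10, 7) — first 10, hence Group A.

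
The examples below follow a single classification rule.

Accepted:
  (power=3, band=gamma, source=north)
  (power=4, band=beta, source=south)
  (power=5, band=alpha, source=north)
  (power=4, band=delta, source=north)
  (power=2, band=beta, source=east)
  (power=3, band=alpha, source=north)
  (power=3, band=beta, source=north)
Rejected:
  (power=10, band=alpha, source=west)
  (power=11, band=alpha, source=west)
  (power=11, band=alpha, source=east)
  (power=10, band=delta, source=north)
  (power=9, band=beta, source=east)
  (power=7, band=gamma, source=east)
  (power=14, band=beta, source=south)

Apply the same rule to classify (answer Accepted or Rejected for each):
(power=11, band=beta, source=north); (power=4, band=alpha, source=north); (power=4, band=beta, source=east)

Rejected, Accepted, Accepted

The classifier is using: power ≤ 5.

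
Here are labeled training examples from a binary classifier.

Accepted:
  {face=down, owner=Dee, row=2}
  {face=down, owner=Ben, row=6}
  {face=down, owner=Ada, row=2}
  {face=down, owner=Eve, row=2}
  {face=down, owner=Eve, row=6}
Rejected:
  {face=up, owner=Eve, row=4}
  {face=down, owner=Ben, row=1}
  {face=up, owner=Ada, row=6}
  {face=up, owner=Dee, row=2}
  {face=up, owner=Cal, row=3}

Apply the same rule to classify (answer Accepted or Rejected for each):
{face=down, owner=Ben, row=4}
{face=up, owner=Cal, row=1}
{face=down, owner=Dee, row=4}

Every 'Accepted' example satisfies: face is down AND row ≥ 2. None of the 'Rejected' examples do.
{face=down, owner=Ben, row=4}: face is down, row = 4, has this property → Accepted.
{face=up, owner=Cal, row=1}: face is up, row = 1, does not satisfy this → Rejected.
{face=down, owner=Dee, row=4}: face is down, row = 4, has this property → Accepted.

Accepted, Rejected, Accepted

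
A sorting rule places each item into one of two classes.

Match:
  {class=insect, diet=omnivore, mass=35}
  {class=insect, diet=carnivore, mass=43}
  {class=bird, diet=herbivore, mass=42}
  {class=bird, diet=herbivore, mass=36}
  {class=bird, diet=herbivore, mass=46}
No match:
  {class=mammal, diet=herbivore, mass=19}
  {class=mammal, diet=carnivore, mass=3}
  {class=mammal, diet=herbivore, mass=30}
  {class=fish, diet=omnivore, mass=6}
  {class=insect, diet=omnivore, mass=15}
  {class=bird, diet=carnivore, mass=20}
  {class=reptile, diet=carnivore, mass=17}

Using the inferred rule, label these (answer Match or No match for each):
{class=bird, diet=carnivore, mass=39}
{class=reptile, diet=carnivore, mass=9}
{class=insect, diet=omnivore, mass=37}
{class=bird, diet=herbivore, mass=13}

Rule: mass ≥ 35. This holds for each 'Match' example and fails for each 'No match' one.
{class=bird, diet=carnivore, mass=39} — mass = 39, hence Match. {class=reptile, diet=carnivore, mass=9} — mass = 9, hence No match. {class=insect, diet=omnivore, mass=37} — mass = 37, hence Match. {class=bird, diet=herbivore, mass=13} — mass = 13, hence No match.

Match, No match, Match, No match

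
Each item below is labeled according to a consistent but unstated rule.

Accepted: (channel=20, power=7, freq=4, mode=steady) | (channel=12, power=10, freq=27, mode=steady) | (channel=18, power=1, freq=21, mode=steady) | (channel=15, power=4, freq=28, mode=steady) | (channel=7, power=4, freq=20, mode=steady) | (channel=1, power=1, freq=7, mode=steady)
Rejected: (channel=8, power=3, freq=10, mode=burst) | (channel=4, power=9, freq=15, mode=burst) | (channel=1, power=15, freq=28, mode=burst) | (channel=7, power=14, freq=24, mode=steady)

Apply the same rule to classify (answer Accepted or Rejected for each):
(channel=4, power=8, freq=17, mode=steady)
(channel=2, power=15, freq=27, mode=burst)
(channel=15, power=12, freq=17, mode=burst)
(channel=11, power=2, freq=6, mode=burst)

A rule that fits every label: mode is steady AND power ≤ 10 — true of each 'Accepted' example, false of each 'Rejected' one.
(channel=4, power=8, freq=17, mode=steady): Accepted (mode is steady, power = 8). (channel=2, power=15, freq=27, mode=burst): Rejected (mode is burst, power = 15). (channel=15, power=12, freq=17, mode=burst): Rejected (mode is burst, power = 12). (channel=11, power=2, freq=6, mode=burst): Rejected (mode is burst, power = 2).

Accepted, Rejected, Rejected, Rejected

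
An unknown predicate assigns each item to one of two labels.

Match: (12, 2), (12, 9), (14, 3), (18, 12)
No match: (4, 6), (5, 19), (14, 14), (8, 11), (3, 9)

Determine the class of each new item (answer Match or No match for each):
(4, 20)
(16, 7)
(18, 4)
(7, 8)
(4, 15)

One predicate separates the groups cleanly: first > second.
(4, 20): 4 < 20 — fails the rule, so No match.
(16, 7): 16 > 7 — matches, so Match.
(18, 4): 18 > 4 — matches, so Match.
(7, 8): 7 < 8 — fails the rule, so No match.
(4, 15): 4 < 15 — fails the rule, so No match.

No match, Match, Match, No match, No match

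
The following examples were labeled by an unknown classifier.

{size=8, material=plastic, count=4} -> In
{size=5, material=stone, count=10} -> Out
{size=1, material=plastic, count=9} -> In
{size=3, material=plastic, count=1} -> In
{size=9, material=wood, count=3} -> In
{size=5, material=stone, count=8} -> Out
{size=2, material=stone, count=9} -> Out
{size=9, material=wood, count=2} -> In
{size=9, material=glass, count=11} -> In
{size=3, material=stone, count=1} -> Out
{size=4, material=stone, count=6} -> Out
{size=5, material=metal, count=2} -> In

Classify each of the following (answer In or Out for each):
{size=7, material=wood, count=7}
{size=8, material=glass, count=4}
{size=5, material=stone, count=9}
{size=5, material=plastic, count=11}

A rule that fits every label: material is not stone — true of each 'In' example, false of each 'Out' one.
{size=7, material=wood, count=7}: material is wood — qualifies, so In.
{size=8, material=glass, count=4}: material is glass — qualifies, so In.
{size=5, material=stone, count=9}: material is stone — fails the rule, so Out.
{size=5, material=plastic, count=11}: material is plastic — qualifies, so In.

In, In, Out, In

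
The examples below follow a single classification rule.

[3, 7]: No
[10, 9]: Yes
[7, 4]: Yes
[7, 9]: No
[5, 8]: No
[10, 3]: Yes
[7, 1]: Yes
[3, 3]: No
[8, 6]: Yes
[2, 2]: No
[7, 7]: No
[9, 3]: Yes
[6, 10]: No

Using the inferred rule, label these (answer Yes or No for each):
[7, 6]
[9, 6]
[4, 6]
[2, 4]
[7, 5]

The pattern is that an item is 'Yes' exactly when: first > second.
[7, 6]: 7 > 6 — satisfies this, so Yes. [9, 6]: 9 > 6 — satisfies this, so Yes. [4, 6]: 4 < 6 — fails the rule, so No. [2, 4]: 2 < 4 — fails the rule, so No. [7, 5]: 7 > 5 — satisfies this, so Yes.

Yes, Yes, No, No, Yes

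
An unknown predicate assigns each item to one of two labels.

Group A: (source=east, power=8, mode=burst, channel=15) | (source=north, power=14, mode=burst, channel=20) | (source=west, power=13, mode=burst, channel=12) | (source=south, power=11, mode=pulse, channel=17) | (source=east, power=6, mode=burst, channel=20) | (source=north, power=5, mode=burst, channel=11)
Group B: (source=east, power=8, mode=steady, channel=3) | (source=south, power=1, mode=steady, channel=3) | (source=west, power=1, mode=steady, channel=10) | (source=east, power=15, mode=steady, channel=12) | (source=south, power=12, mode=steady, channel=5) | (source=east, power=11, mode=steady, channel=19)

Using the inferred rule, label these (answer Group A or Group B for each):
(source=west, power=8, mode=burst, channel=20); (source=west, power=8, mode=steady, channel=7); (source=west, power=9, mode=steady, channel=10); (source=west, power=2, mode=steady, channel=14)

Group A, Group B, Group B, Group B

'Group A' ⟺ mode is not steady.
(source=west, power=8, mode=burst, channel=20): Group A (mode is burst).
(source=west, power=8, mode=steady, channel=7): Group B (mode is steady).
(source=west, power=9, mode=steady, channel=10): Group B (mode is steady).
(source=west, power=2, mode=steady, channel=14): Group B (mode is steady).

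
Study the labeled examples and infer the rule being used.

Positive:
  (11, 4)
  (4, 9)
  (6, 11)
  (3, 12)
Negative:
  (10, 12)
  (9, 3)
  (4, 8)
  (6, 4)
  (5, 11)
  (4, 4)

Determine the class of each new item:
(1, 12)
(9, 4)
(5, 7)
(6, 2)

Positive, Positive, Negative, Negative

Checking candidate rules against both groups, what survives is: sum is odd.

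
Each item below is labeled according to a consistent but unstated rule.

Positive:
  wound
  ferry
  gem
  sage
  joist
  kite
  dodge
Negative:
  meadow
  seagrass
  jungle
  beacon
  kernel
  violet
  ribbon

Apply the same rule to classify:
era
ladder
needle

The classifier is using: length ≤ 5.

Positive, Negative, Negative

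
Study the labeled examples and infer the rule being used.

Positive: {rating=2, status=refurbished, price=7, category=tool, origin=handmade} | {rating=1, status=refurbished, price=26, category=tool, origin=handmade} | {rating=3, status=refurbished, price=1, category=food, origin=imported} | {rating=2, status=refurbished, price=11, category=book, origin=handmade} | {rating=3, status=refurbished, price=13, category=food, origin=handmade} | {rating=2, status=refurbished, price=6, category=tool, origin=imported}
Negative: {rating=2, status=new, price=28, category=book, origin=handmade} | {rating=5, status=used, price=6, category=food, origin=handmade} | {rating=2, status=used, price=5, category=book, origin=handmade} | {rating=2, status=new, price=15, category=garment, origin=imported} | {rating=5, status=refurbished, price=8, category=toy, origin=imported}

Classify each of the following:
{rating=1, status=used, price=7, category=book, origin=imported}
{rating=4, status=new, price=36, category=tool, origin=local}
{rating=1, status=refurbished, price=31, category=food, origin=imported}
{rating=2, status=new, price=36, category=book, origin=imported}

Negative, Negative, Positive, Negative

One predicate separates the groups cleanly: status is refurbished AND rating ≤ 3.
{rating=1, status=used, price=7, category=book, origin=imported}: status is used, rating = 1 — does not satisfy this, so Negative.
{rating=4, status=new, price=36, category=tool, origin=local}: status is new, rating = 4 — does not satisfy this, so Negative.
{rating=1, status=refurbished, price=31, category=food, origin=imported}: status is refurbished, rating = 1 — qualifies, so Positive.
{rating=2, status=new, price=36, category=book, origin=imported}: status is new, rating = 2 — does not satisfy this, so Negative.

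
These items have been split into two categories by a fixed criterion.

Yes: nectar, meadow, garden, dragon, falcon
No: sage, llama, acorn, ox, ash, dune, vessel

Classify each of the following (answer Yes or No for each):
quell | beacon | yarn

One predicate separates the groups cleanly: length 6 AND contains 'a'.
quell → length 5, no 'a' → No. beacon → length 6, has 'a' → Yes. yarn → length 4, has 'a' → No.

No, Yes, No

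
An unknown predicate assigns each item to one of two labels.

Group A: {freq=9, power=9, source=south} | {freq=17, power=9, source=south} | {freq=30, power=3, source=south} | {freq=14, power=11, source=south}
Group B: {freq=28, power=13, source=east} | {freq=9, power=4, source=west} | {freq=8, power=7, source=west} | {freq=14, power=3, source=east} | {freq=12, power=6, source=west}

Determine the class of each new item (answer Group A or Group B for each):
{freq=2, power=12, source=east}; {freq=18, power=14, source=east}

The pattern is that an item is 'Group A' exactly when: source is south.
{freq=2, power=12, source=east}: source is east, does not pass → Group B. {freq=18, power=14, source=east}: source is east, does not pass → Group B.

Group B, Group B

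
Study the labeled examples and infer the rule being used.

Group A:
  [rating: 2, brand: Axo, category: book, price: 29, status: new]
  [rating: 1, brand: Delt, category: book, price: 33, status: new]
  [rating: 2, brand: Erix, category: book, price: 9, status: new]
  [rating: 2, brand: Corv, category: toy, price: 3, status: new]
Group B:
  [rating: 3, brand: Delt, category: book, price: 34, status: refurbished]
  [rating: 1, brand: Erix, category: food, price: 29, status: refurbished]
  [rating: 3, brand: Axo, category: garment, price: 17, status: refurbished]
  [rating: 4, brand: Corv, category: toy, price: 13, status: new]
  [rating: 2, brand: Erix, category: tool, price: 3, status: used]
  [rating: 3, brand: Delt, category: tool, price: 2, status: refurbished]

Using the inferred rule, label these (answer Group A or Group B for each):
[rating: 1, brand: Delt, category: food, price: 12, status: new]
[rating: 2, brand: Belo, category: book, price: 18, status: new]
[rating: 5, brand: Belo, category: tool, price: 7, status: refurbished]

Group A, Group A, Group B

One predicate separates the groups cleanly: status is new AND rating ≤ 2.
Group A: [rating: 1, brand: Delt, category: food, price: 12, status: new], since status is new, rating = 1.
Group A: [rating: 2, brand: Belo, category: book, price: 18, status: new], since status is new, rating = 2.
Group B: [rating: 5, brand: Belo, category: tool, price: 7, status: refurbished], since status is refurbished, rating = 5.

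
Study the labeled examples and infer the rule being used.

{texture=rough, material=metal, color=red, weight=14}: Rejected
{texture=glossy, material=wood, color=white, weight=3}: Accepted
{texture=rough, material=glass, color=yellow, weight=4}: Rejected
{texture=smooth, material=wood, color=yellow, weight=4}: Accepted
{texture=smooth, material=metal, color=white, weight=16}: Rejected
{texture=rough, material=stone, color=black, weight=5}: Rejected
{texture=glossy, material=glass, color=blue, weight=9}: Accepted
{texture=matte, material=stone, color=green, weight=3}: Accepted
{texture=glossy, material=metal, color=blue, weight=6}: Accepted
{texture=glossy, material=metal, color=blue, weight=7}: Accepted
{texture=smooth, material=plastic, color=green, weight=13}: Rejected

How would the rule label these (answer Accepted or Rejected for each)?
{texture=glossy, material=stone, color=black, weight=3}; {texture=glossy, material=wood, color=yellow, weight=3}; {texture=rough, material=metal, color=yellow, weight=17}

A rule that fits every label: texture is not rough AND weight ≤ 9 — true of each 'Accepted' example, false of each 'Rejected' one.
{texture=glossy, material=stone, color=black, weight=3}: texture is glossy, weight = 3, fits → Accepted. {texture=glossy, material=wood, color=yellow, weight=3}: texture is glossy, weight = 3, fits → Accepted. {texture=rough, material=metal, color=yellow, weight=17}: texture is rough, weight = 17, fails this test → Rejected.

Accepted, Accepted, Rejected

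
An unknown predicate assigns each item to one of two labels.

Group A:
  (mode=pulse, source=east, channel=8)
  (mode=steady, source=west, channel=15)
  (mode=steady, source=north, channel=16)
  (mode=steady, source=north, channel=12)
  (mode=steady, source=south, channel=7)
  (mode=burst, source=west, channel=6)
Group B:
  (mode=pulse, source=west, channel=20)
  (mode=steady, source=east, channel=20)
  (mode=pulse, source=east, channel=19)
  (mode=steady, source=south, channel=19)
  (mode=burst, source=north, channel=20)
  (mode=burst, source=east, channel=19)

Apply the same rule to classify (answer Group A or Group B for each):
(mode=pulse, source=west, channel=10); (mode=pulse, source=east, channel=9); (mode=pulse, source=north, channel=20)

Group A, Group A, Group B

The simplest hypothesis consistent with all the labels is: channel ≤ 16.
(mode=pulse, source=west, channel=10) — channel = 10, hence Group A. (mode=pulse, source=east, channel=9) — channel = 9, hence Group A. (mode=pulse, source=north, channel=20) — channel = 20, hence Group B.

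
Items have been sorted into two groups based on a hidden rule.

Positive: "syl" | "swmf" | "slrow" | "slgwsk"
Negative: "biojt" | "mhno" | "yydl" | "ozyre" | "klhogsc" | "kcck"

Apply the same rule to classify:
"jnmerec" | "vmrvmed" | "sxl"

Comparing the two groups points to one rule — starts with 's'.
"jnmerec": starts with 'j', fails the rule → Negative.
"vmrvmed": starts with 'v', fails the rule → Negative.
"sxl": starts with 's', passes → Positive.

Negative, Negative, Positive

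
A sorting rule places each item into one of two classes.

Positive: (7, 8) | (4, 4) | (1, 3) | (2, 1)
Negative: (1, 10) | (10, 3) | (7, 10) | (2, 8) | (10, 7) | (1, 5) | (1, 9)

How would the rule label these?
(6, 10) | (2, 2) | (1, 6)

Negative, Positive, Negative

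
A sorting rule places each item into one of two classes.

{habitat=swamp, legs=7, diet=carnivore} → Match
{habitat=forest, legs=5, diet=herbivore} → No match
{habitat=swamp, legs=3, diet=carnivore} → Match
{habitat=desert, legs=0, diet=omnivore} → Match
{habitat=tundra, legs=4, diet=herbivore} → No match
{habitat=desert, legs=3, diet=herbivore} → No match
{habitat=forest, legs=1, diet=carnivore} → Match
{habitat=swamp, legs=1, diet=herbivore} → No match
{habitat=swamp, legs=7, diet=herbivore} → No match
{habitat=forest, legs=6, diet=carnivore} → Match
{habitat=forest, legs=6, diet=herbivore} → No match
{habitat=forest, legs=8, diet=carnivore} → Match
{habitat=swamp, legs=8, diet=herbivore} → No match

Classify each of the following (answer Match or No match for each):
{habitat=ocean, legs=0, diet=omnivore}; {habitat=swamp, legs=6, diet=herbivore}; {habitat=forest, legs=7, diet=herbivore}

Match, No match, No match

The simplest hypothesis consistent with all the labels is: diet is not herbivore.
Match: {habitat=ocean, legs=0, diet=omnivore}, since diet is omnivore. No match: {habitat=swamp, legs=6, diet=herbivore}, since diet is herbivore. No match: {habitat=forest, legs=7, diet=herbivore}, since diet is herbivore.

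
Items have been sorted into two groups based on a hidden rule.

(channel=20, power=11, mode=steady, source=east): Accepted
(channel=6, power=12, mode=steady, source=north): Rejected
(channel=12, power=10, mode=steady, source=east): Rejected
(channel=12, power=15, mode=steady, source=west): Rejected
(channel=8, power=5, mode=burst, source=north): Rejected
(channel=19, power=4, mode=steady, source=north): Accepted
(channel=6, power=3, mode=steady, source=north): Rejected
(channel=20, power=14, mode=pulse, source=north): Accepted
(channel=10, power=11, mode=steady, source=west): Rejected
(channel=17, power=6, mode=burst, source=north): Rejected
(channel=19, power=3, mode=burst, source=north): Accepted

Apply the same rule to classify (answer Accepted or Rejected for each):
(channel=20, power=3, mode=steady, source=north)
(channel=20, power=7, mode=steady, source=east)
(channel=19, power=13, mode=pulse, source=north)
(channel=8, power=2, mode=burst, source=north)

The common property of the 'Accepted' items is: channel ≥ 19. No 'Rejected' item has it.
Accepted: (channel=20, power=3, mode=steady, source=north), since channel = 20.
Accepted: (channel=20, power=7, mode=steady, source=east), since channel = 20.
Accepted: (channel=19, power=13, mode=pulse, source=north), since channel = 19.
Rejected: (channel=8, power=2, mode=burst, source=north), since channel = 8.

Accepted, Accepted, Accepted, Rejected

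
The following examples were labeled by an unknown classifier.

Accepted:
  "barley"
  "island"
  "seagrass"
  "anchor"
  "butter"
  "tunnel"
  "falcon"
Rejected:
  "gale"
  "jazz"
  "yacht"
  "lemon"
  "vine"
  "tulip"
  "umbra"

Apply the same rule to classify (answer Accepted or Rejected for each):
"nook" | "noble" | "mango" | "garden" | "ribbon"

Rejected, Rejected, Rejected, Accepted, Accepted

The distinguishing property — length ≥ 6 — holds for all the 'Accepted' cases and none of the 'Rejected' cases.
"nook": Rejected (length 4). "noble": Rejected (length 5). "mango": Rejected (length 5). "garden": Accepted (length 6). "ribbon": Accepted (length 6).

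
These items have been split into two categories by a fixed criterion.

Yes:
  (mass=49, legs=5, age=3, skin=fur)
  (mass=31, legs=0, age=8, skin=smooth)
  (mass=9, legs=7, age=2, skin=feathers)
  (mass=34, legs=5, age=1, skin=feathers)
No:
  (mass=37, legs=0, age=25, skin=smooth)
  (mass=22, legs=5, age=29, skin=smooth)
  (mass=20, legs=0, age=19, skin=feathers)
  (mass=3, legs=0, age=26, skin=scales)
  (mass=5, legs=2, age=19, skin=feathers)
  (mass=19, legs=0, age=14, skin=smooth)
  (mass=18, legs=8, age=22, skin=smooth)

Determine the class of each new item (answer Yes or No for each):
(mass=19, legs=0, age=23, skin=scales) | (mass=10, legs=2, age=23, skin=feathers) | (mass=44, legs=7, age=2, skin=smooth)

No, No, Yes

All 'Yes' examples share one property — age ≤ 8 — and every 'No' example lacks it.
(mass=19, legs=0, age=23, skin=scales): age = 23, doesn't match → No.
(mass=10, legs=2, age=23, skin=feathers): age = 23, doesn't match → No.
(mass=44, legs=7, age=2, skin=smooth): age = 2, passes → Yes.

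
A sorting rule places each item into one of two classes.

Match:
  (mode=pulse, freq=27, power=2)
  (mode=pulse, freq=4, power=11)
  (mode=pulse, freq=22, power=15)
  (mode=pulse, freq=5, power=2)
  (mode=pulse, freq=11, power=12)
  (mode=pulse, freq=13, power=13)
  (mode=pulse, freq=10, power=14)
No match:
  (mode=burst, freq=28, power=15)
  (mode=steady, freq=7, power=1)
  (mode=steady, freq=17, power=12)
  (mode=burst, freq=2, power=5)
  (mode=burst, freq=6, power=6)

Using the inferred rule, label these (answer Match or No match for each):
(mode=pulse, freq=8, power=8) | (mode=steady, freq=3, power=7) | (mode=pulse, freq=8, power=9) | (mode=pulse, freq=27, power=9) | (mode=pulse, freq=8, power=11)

Match, No match, Match, Match, Match

A rule that fits every label: mode is pulse — true of each 'Match' example, false of each 'No match' one.
Match: (mode=pulse, freq=8, power=8), since mode is pulse. No match: (mode=steady, freq=3, power=7), since mode is steady. Match: (mode=pulse, freq=8, power=9), since mode is pulse. Match: (mode=pulse, freq=27, power=9), since mode is pulse. Match: (mode=pulse, freq=8, power=11), since mode is pulse.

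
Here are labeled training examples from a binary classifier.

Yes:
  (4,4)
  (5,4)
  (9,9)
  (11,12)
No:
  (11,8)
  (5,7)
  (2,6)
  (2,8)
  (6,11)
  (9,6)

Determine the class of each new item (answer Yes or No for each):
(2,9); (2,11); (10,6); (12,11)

No, No, No, Yes

'Yes' ⟺ |first − second| ≤ 1.
(2,9) → |2−9| = 7 → No. (2,11) → |2−11| = 9 → No. (10,6) → |10−6| = 4 → No. (12,11) → |12−11| = 1 → Yes.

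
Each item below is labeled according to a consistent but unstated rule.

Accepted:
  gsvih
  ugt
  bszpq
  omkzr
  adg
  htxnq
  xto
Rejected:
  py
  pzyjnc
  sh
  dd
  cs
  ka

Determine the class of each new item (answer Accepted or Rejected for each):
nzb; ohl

Accepted, Accepted

One predicate separates the groups cleanly: odd length.
nzb → length 3 → Accepted.
ohl → length 3 → Accepted.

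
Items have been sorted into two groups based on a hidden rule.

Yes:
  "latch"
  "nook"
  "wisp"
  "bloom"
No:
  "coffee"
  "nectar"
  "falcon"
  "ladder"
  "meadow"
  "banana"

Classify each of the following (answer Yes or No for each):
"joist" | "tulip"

The classifier is using: length ≤ 5.
Yes: "joist", since length 5. Yes: "tulip", since length 5.

Yes, Yes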